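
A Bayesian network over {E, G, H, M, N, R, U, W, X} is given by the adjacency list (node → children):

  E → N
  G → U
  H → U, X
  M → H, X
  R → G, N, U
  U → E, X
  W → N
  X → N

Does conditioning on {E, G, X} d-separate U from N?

No

We examine all 6 paths between U and N:
Path 1: U ← H → X → N
  X is a chain here and X is conditioned on, so the path is blocked at X.
Path 2: U ← H ← M → X → N
  X is a chain here and X is conditioned on, so the path is blocked at X.
Path 3: U ← G ← R → N
  G is a chain here and G is conditioned on, so the path is blocked at G.
Path 4: U → X → N
  X is a chain here and X is conditioned on, so the path is blocked at X.
Path 5: U ← R → N
  R is a fork and R is not conditioned on — no node blocks this path, so it is active.
Path 6: U → E → N
  E is a chain here and E is conditioned on, so the path is blocked at E.
Because an active path exists, U and N are not d-separated.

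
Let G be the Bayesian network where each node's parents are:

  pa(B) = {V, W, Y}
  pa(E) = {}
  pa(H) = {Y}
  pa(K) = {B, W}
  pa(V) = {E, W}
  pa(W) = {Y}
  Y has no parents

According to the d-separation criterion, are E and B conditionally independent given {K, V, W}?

There are 4 undirected paths between E and B; checking each against the conditioning set {K, V, W}:
Path 1: E → V → B
  V is a chain here and V is conditioned on, so the path is blocked at V.
Path 2: E → V ← W ← Y → B
  W is a chain here and W is conditioned on, so the path is blocked at W.
Path 3: E → V ← W → B
  W is a fork here and W is conditioned on, so the path is blocked at W.
Path 4: E → V ← W → K ← B
  W is a fork here and W is conditioned on, so the path is blocked at W.
Since every path is blocked, d-separation holds.

Yes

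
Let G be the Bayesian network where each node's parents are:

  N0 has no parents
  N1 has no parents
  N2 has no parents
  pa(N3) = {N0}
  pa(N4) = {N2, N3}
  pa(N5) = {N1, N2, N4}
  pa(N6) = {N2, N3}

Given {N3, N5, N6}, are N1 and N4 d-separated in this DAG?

No

There are 3 undirected paths between N1 and N4; checking each against the conditioning set {N3, N5, N6}:
Path 1: N1 → N5 ← N4
  N5 is a collider and N5 is conditioned on, which opens it — no node blocks this path, so it is active.
Path 2: N1 → N5 ← N2 → N4
  N5 is a collider and N5 is conditioned on, which opens it; N2 is a fork and N2 is not conditioned on — no node blocks this path, so it is active.
Path 3: N1 → N5 ← N2 → N6 ← N3 → N4
  N3 is a fork here and N3 is conditioned on, so the path is blocked at N3.
At least one path is unblocked, so d-separation fails.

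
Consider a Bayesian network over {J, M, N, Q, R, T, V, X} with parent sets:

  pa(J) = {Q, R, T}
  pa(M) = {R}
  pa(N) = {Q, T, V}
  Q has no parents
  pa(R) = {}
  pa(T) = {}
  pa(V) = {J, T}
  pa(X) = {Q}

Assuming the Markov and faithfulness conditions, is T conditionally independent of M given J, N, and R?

Enumerating the 5 paths from T to M and testing each for blocking by {J, N, R}:
Path 1: T → V → N ← Q → J ← R → M
  R is a fork here and R is conditioned on, so the path is blocked at R.
Path 2: T → V ← J ← R → M
  J is a chain here and J is conditioned on, so the path is blocked at J.
Path 3: T → N ← V ← J ← R → M
  J is a chain here and J is conditioned on, so the path is blocked at J.
Path 4: T → N ← Q → J ← R → M
  R is a fork here and R is conditioned on, so the path is blocked at R.
Path 5: T → J ← R → M
  R is a fork here and R is conditioned on, so the path is blocked at R.
Every path is blocked, so T and M are d-separated given {J, N, R}.

Yes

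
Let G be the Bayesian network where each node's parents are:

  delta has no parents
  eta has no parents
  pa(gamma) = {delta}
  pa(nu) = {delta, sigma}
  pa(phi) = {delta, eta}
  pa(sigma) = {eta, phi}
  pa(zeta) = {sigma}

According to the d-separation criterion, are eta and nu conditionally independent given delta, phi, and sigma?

We examine all 4 paths between eta and nu:
Path 1: eta → sigma ← phi ← delta → nu
  phi is a chain here and phi is conditioned on, so the path is blocked at phi.
Path 2: eta → sigma → nu
  sigma is a chain here and sigma is conditioned on, so the path is blocked at sigma.
Path 3: eta → phi ← delta → nu
  delta is a fork here and delta is conditioned on, so the path is blocked at delta.
Path 4: eta → phi → sigma → nu
  phi is a chain here and phi is conditioned on, so the path is blocked at phi.
All paths are blocked; eta ⊥ nu | {delta, phi, sigma} holds.

Yes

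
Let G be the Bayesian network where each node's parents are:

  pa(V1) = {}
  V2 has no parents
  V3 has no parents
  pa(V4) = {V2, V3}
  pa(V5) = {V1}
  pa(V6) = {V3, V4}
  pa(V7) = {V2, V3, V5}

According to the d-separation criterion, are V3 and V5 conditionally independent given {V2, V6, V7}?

No

There are 3 undirected paths between V3 and V5; checking each against the conditioning set {V2, V6, V7}:
  1. V3 → V4 ← V2 → V7 ← V5 — V4:collider[open]; V2:fork[blocks]; V7:collider[open] ⇒ blocked
  2. V3 → V7 ← V5 — V7:collider[open] ⇒ active
  3. V3 → V6 ← V4 ← V2 → V7 ← V5 — V6:collider[open]; V4:chain[open]; V2:fork[blocks]; V7:collider[open] ⇒ blocked
Because an active path exists, V3 and V5 are not d-separated.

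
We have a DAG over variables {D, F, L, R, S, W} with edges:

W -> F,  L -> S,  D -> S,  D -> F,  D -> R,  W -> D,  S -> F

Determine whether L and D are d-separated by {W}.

Yes

Enumerating the 3 paths from L to D and testing each for blocking by {W}:
Path 1: L → S ← D
  S is a collider here and neither S nor any of its descendants is conditioned on, so the collider stays closed — the path is blocked at S.
Path 2: L → S → F ← D
  F is a collider here and neither F nor any of its descendants is conditioned on, so the collider stays closed — the path is blocked at F.
Path 3: L → S → F ← W → D
  F is a collider here and neither F nor any of its descendants is conditioned on, so the collider stays closed — the path is blocked at F.
All paths are blocked; L ⊥ D | {W} holds.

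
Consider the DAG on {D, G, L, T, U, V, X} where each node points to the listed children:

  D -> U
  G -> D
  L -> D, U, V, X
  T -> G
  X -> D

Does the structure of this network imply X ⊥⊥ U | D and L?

Enumerating the 4 paths from X to U and testing each for blocking by {D, L}:
Path 1: X → D → U
  D is a chain here and D is conditioned on, so the path is blocked at D.
Path 2: X → D ← L → U
  L is a fork here and L is conditioned on, so the path is blocked at L.
Path 3: X ← L → U
  L is a fork here and L is conditioned on, so the path is blocked at L.
Path 4: X ← L → D → U
  L is a fork here and L is conditioned on, so the path is blocked at L.
All paths are blocked; X ⊥ U | {D, L} holds.

Yes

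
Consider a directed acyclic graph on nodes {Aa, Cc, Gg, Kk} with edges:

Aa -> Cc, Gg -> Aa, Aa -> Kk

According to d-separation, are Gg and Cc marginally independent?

There is one path between Gg and Cc:
Path 1: Gg → Aa → Cc
  Aa is a chain and Aa is not conditioned on — no node blocks this path, so it is active.
At least one path is unblocked, so d-separation fails.

No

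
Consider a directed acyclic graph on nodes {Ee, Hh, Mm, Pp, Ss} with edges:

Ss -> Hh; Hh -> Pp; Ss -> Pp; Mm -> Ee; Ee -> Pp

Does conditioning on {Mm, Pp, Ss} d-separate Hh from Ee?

No — Hh and Ee are not d-separated given {Mm, Pp, Ss}.

We examine all 2 paths between Hh and Ee:
Path 1: Hh ← Ss → Pp ← Ee
  Ss is a fork here and Ss is conditioned on, so the path is blocked at Ss.
Path 2: Hh → Pp ← Ee
  Pp is a collider and Pp is conditioned on, which opens it — no node blocks this path, so it is active.
Because an active path exists, Hh and Ee are not d-separated.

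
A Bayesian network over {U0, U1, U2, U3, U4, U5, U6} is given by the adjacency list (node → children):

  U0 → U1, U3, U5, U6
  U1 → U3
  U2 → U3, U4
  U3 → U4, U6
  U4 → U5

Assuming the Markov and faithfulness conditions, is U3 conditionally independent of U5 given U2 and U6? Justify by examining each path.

No

Enumerating the 5 paths from U3 to U5 and testing each for blocking by {U2, U6}:
  1. U3 ← U2 → U4 → U5 — U2:fork[blocks]; U4:chain[open] ⇒ blocked
  2. U3 → U6 ← U0 → U5 — U6:collider[open]; U0:fork[open] ⇒ active
  3. U3 ← U1 ← U0 → U5 — U1:chain[open]; U0:fork[open] ⇒ active
  4. U3 ← U0 → U5 — U0:fork[open] ⇒ active
  5. U3 → U4 → U5 — U4:chain[open] ⇒ active
Since the path U3 → U6 ← U0 → U5 is active, U3 and U5 are not d-separated given {U2, U6}.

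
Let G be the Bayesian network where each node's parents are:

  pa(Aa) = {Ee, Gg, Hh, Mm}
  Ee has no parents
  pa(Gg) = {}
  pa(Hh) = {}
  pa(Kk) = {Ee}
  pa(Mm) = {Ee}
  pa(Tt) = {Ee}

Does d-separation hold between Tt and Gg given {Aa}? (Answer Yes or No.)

There are 2 undirected paths between Tt and Gg; checking each against the conditioning set {Aa}:
Path 1: Tt ← Ee → Mm → Aa ← Gg
  Ee is a fork and Ee is not conditioned on; Mm is a chain and Mm is not conditioned on; Aa is a collider and Aa is conditioned on, which opens it — no node blocks this path, so it is active.
Path 2: Tt ← Ee → Aa ← Gg
  Ee is a fork and Ee is not conditioned on; Aa is a collider and Aa is conditioned on, which opens it — no node blocks this path, so it is active.
Because an active path exists, Tt and Gg are not d-separated.

No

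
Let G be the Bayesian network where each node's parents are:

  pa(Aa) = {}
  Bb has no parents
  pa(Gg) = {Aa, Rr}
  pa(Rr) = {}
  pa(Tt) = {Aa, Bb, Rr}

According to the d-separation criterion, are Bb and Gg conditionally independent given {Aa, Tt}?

No — Bb and Gg are not d-separated given {Aa, Tt}.

Enumerating the 2 paths from Bb to Gg and testing each for blocking by {Aa, Tt}:
Path 1: Bb → Tt ← Aa → Gg
  Aa is a fork here and Aa is conditioned on, so the path is blocked at Aa.
Path 2: Bb → Tt ← Rr → Gg
  Tt is a collider and Tt is conditioned on, which opens it; Rr is a fork and Rr is not conditioned on — no node blocks this path, so it is active.
Since the path Bb → Tt ← Rr → Gg is active, Bb and Gg are not d-separated given {Aa, Tt}.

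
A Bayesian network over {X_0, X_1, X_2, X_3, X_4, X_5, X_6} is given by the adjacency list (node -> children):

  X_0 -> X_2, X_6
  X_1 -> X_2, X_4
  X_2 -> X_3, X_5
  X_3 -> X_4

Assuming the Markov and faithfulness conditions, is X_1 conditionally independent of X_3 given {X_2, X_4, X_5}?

There are 2 undirected paths between X_1 and X_3; checking each against the conditioning set {X_2, X_4, X_5}:
Path 1: X_1 → X_2 → X_3
  X_2 is a chain here and X_2 is conditioned on, so the path is blocked at X_2.
Path 2: X_1 → X_4 ← X_3
  X_4 is a collider and X_4 is conditioned on, which opens it — no node blocks this path, so it is active.
Because an active path exists, X_1 and X_3 are not d-separated.

No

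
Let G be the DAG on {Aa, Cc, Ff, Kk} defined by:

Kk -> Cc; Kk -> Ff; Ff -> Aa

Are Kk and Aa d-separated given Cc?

Only one path connects Kk and Aa:
Path 1: Kk → Ff → Aa
  Ff is a chain and Ff is not conditioned on — no node blocks this path, so it is active.
Since the path Kk → Ff → Aa is active, Kk and Aa are not d-separated given {Cc}.

No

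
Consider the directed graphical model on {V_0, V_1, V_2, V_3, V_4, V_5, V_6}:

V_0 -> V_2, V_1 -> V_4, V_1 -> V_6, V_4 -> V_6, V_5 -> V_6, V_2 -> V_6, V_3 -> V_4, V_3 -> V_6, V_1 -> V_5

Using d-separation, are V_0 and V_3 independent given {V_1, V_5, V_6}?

No

There are 4 undirected paths between V_0 and V_3; checking each against the conditioning set {V_1, V_5, V_6}:
Path 1: V_0 → V_2 → V_6 ← V_3
  V_2 is a chain and V_2 is not conditioned on; V_6 is a collider and V_6 is conditioned on, which opens it — no node blocks this path, so it is active.
Path 2: V_0 → V_2 → V_6 ← V_5 ← V_1 → V_4 ← V_3
  V_5 is a chain here and V_5 is conditioned on, so the path is blocked at V_5.
Path 3: V_0 → V_2 → V_6 ← V_1 → V_4 ← V_3
  V_1 is a fork here and V_1 is conditioned on, so the path is blocked at V_1.
Path 4: V_0 → V_2 → V_6 ← V_4 ← V_3
  V_2 is a chain and V_2 is not conditioned on; V_6 is a collider and V_6 is conditioned on, which opens it; V_4 is a chain and V_4 is not conditioned on — no node blocks this path, so it is active.
Because an active path exists, V_0 and V_3 are not d-separated.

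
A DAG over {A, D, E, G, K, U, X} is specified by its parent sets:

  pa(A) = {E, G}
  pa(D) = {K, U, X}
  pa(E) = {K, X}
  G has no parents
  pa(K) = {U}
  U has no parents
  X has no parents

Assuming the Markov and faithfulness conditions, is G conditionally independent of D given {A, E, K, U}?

Yes

There are 3 undirected paths between G and D; checking each against the conditioning set {A, E, K, U}:
Path 1: G → A ← E ← K → D
  E is a chain here and E is conditioned on, so the path is blocked at E.
Path 2: G → A ← E ← K ← U → D
  E is a chain here and E is conditioned on, so the path is blocked at E.
Path 3: G → A ← E ← X → D
  E is a chain here and E is conditioned on, so the path is blocked at E.
Every path is blocked, so G and D are d-separated given {A, E, K, U}.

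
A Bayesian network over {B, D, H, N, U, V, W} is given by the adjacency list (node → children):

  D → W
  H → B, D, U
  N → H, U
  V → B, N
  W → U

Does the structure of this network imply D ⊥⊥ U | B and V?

No — D and U are not d-separated given {B, V}.

We examine all 4 paths between D and U:
Path 1: D → W → U
  W is a chain and W is not conditioned on — no node blocks this path, so it is active.
Path 2: D ← H → B ← V → N → U
  V is a fork here and V is conditioned on, so the path is blocked at V.
Path 3: D ← H ← N → U
  H is a chain and H is not conditioned on; N is a fork and N is not conditioned on — no node blocks this path, so it is active.
Path 4: D ← H → U
  H is a fork and H is not conditioned on — no node blocks this path, so it is active.
Because an active path exists, D and U are not d-separated.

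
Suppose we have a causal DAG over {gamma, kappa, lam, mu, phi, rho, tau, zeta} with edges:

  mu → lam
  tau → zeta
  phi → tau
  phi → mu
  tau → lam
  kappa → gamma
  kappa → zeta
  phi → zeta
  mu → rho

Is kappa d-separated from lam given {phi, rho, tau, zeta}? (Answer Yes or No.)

There are 4 undirected paths between kappa and lam; checking each against the conditioning set {phi, rho, tau, zeta}:
Path 1: kappa → zeta ← tau ← phi → mu → lam
  tau is a chain here and tau is conditioned on, so the path is blocked at tau.
Path 2: kappa → zeta ← tau → lam
  tau is a fork here and tau is conditioned on, so the path is blocked at tau.
Path 3: kappa → zeta ← phi → tau → lam
  phi is a fork here and phi is conditioned on, so the path is blocked at phi.
Path 4: kappa → zeta ← phi → mu → lam
  phi is a fork here and phi is conditioned on, so the path is blocked at phi.
All paths are blocked; kappa ⊥ lam | {phi, rho, tau, zeta} holds.

Yes — kappa and lam are d-separated given {phi, rho, tau, zeta}.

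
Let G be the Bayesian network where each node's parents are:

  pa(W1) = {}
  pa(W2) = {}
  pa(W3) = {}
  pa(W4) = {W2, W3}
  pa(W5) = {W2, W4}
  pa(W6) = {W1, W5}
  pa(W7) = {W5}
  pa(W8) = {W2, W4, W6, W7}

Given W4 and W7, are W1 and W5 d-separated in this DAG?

Yes

Enumerating the 6 paths from W1 to W5 and testing each for blocking by {W4, W7}:
Path 1: W1 → W6 ← W5
  W6 is a collider here and neither W6 nor any of its descendants is conditioned on, so the collider stays closed — the path is blocked at W6.
Path 2: W1 → W6 → W8 ← W4 → W5
  W8 is a collider here and neither W8 nor any of its descendants is conditioned on, so the collider stays closed — the path is blocked at W8.
Path 3: W1 → W6 → W8 ← W4 ← W2 → W5
  W8 is a collider here and neither W8 nor any of its descendants is conditioned on, so the collider stays closed — the path is blocked at W8.
Path 4: W1 → W6 → W8 ← W7 ← W5
  W8 is a collider here and neither W8 nor any of its descendants is conditioned on, so the collider stays closed — the path is blocked at W8.
Path 5: W1 → W6 → W8 ← W2 → W5
  W8 is a collider here and neither W8 nor any of its descendants is conditioned on, so the collider stays closed — the path is blocked at W8.
Path 6: W1 → W6 → W8 ← W2 → W4 → W5
  W8 is a collider here and neither W8 nor any of its descendants is conditioned on, so the collider stays closed — the path is blocked at W8.
Since every path is blocked, d-separation holds.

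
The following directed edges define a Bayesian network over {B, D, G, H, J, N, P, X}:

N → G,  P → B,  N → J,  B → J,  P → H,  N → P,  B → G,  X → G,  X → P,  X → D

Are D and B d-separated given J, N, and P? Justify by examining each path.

Yes

Enumerating the 6 paths from D to B and testing each for blocking by {J, N, P}:
  1. D ← X → G ← N → J ← B — X:fork[open]; G:collider[blocks]; N:fork[blocks]; J:collider[open] ⇒ blocked
  2. D ← X → G ← N → P → B — X:fork[open]; G:collider[blocks]; N:fork[blocks]; P:chain[blocks] ⇒ blocked
  3. D ← X → G ← B — X:fork[open]; G:collider[blocks] ⇒ blocked
  4. D ← X → P ← N → J ← B — X:fork[open]; P:collider[open]; N:fork[blocks]; J:collider[open] ⇒ blocked
  5. D ← X → P ← N → G ← B — X:fork[open]; P:collider[open]; N:fork[blocks]; G:collider[blocks] ⇒ blocked
  6. D ← X → P → B — X:fork[open]; P:chain[blocks] ⇒ blocked
Every path is blocked, so D and B are d-separated given {J, N, P}.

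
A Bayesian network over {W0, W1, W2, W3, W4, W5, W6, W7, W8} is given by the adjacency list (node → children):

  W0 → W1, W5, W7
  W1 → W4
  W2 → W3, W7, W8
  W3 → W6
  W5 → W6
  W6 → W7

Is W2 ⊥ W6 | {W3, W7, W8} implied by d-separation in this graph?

We examine all 3 paths between W2 and W6:
Path 1: W2 → W3 → W6
  W3 is a chain here and W3 is conditioned on, so the path is blocked at W3.
Path 2: W2 → W7 ← W0 → W5 → W6
  W7 is a collider and W7 is conditioned on, which opens it; W0 is a fork and W0 is not conditioned on; W5 is a chain and W5 is not conditioned on — no node blocks this path, so it is active.
Path 3: W2 → W7 ← W6
  W7 is a collider and W7 is conditioned on, which opens it — no node blocks this path, so it is active.
Since the path W2 → W7 ← W0 → W5 → W6 is active, W2 and W6 are not d-separated given {W3, W7, W8}.

No — W2 and W6 are not d-separated given {W3, W7, W8}.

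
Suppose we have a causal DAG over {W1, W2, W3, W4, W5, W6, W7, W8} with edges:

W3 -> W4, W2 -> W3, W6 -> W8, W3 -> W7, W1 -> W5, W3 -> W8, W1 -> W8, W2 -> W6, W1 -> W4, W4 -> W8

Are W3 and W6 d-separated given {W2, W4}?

Yes — W3 and W6 are d-separated given {W2, W4}.

Enumerating the 4 paths from W3 to W6 and testing each for blocking by {W2, W4}:
  1. W3 ← W2 → W6 — W2:fork[blocks] ⇒ blocked
  2. W3 → W8 ← W6 — W8:collider[blocks] ⇒ blocked
  3. W3 → W4 ← W1 → W8 ← W6 — W4:collider[open]; W1:fork[open]; W8:collider[blocks] ⇒ blocked
  4. W3 → W4 → W8 ← W6 — W4:chain[blocks]; W8:collider[blocks] ⇒ blocked
Since every path is blocked, d-separation holds.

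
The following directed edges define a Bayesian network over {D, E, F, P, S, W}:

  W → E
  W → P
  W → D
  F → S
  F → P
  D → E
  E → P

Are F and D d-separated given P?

4 paths connect F and D; each must be blocked for d-separation to hold:
Path 1: F → P ← E ← D
  P is a collider and P is conditioned on, which opens it; E is a chain and E is not conditioned on — no node blocks this path, so it is active.
Path 2: F → P ← E ← W → D
  P is a collider and P is conditioned on, which opens it; E is a chain and E is not conditioned on; W is a fork and W is not conditioned on — no node blocks this path, so it is active.
Path 3: F → P ← W → E ← D
  P is a collider and P is conditioned on, which opens it; W is a fork and W is not conditioned on; E is a collider and its descendant P is conditioned on, which opens it — no node blocks this path, so it is active.
Path 4: F → P ← W → D
  P is a collider and P is conditioned on, which opens it; W is a fork and W is not conditioned on — no node blocks this path, so it is active.
Because an active path exists, F and D are not d-separated.

No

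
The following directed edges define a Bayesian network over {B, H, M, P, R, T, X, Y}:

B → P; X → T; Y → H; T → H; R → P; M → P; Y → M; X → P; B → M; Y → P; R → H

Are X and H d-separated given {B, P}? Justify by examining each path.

No — X and H are not d-separated given {B, P}.

There are 5 undirected paths between X and H; checking each against the conditioning set {B, P}:
Path 1: X → P ← B → M ← Y → H
  B is a fork here and B is conditioned on, so the path is blocked at B.
Path 2: X → P ← Y → H
  P is a collider and P is conditioned on, which opens it; Y is a fork and Y is not conditioned on — no node blocks this path, so it is active.
Path 3: X → P ← M ← Y → H
  P is a collider and P is conditioned on, which opens it; M is a chain and M is not conditioned on; Y is a fork and Y is not conditioned on — no node blocks this path, so it is active.
Path 4: X → P ← R → H
  P is a collider and P is conditioned on, which opens it; R is a fork and R is not conditioned on — no node blocks this path, so it is active.
Path 5: X → T → H
  T is a chain and T is not conditioned on — no node blocks this path, so it is active.
Since the path X → P ← Y → H is active, X and H are not d-separated given {B, P}.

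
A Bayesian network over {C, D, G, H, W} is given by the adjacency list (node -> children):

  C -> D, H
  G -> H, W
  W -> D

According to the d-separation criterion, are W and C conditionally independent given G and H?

Yes — W and C are d-separated given {G, H}.

Enumerating the 2 paths from W to C and testing each for blocking by {G, H}:
Path 1: W → D ← C
  D is a collider here and neither D nor any of its descendants is conditioned on, so the collider stays closed — the path is blocked at D.
Path 2: W ← G → H ← C
  G is a fork here and G is conditioned on, so the path is blocked at G.
Since every path is blocked, d-separation holds.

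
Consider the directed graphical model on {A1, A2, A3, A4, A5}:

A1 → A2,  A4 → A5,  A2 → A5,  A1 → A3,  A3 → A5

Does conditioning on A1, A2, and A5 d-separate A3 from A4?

No

2 paths connect A3 and A4; each must be blocked for d-separation to hold:
  1. A3 ← A1 → A2 → A5 ← A4 — A1:fork[blocks]; A2:chain[blocks]; A5:collider[open] ⇒ blocked
  2. A3 → A5 ← A4 — A5:collider[open] ⇒ active
Because an active path exists, A3 and A4 are not d-separated.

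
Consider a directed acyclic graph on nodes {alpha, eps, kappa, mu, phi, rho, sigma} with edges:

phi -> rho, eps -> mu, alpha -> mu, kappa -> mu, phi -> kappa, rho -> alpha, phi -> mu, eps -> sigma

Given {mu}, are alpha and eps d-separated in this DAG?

No

There are 3 undirected paths between alpha and eps; checking each against the conditioning set {mu}:
  1. alpha ← rho ← phi → mu ← eps — rho:chain[open]; phi:fork[open]; mu:collider[open] ⇒ active
  2. alpha ← rho ← phi → kappa → mu ← eps — rho:chain[open]; phi:fork[open]; kappa:chain[open]; mu:collider[open] ⇒ active
  3. alpha → mu ← eps — mu:collider[open] ⇒ active
Because an active path exists, alpha and eps are not d-separated.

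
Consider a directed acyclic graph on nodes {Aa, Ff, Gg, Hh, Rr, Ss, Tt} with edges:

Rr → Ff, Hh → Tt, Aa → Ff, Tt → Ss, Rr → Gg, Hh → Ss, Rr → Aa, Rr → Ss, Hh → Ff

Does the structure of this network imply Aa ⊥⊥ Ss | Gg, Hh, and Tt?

No

There are 6 undirected paths between Aa and Ss; checking each against the conditioning set {Gg, Hh, Tt}:
Path 1: Aa → Ff ← Hh → Tt → Ss
  Ff is a collider here and neither Ff nor any of its descendants is conditioned on, so the collider stays closed — the path is blocked at Ff.
Path 2: Aa → Ff ← Hh → Ss
  Ff is a collider here and neither Ff nor any of its descendants is conditioned on, so the collider stays closed — the path is blocked at Ff.
Path 3: Aa → Ff ← Rr → Ss
  Ff is a collider here and neither Ff nor any of its descendants is conditioned on, so the collider stays closed — the path is blocked at Ff.
Path 4: Aa ← Rr → Ff ← Hh → Tt → Ss
  Ff is a collider here and neither Ff nor any of its descendants is conditioned on, so the collider stays closed — the path is blocked at Ff.
Path 5: Aa ← Rr → Ff ← Hh → Ss
  Ff is a collider here and neither Ff nor any of its descendants is conditioned on, so the collider stays closed — the path is blocked at Ff.
Path 6: Aa ← Rr → Ss
  Rr is a fork and Rr is not conditioned on — no node blocks this path, so it is active.
Since the path Aa ← Rr → Ss is active, Aa and Ss are not d-separated given {Gg, Hh, Tt}.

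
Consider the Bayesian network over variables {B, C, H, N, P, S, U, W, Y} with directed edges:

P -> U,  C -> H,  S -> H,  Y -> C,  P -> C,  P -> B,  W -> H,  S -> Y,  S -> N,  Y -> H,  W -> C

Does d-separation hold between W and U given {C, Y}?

No

Enumerating the 4 paths from W to U and testing each for blocking by {C, Y}:
Path 1: W → H ← Y → C ← P → U
  H is a collider here and neither H nor any of its descendants is conditioned on, so the collider stays closed — the path is blocked at H.
Path 2: W → H ← S → Y → C ← P → U
  H is a collider here and neither H nor any of its descendants is conditioned on, so the collider stays closed — the path is blocked at H.
Path 3: W → H ← C ← P → U
  H is a collider here and neither H nor any of its descendants is conditioned on, so the collider stays closed — the path is blocked at H.
Path 4: W → C ← P → U
  C is a collider and C is conditioned on, which opens it; P is a fork and P is not conditioned on — no node blocks this path, so it is active.
Because an active path exists, W and U are not d-separated.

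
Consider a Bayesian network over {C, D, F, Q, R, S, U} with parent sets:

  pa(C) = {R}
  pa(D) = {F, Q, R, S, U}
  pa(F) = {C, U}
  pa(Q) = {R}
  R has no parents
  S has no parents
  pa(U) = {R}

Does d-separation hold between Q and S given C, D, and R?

Enumerating the 6 paths from Q to S and testing each for blocking by {C, D, R}:
  1. Q → D ← S — D:collider[open] ⇒ active
  2. Q ← R → U → F → D ← S — R:fork[blocks]; U:chain[open]; F:chain[open]; D:collider[open] ⇒ blocked
  3. Q ← R → U → D ← S — R:fork[blocks]; U:chain[open]; D:collider[open] ⇒ blocked
  4. Q ← R → C → F ← U → D ← S — R:fork[blocks]; C:chain[blocks]; F:collider[open]; U:fork[open]; D:collider[open] ⇒ blocked
  5. Q ← R → C → F → D ← S — R:fork[blocks]; C:chain[blocks]; F:chain[open]; D:collider[open] ⇒ blocked
  6. Q ← R → D ← S — R:fork[blocks]; D:collider[open] ⇒ blocked
Because an active path exists, Q and S are not d-separated.

No — Q and S are not d-separated given {C, D, R}.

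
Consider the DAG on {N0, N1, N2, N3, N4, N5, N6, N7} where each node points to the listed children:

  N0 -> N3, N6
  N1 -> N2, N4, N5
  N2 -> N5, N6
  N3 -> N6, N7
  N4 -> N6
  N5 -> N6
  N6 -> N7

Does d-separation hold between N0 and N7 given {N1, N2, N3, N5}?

4 paths connect N0 and N7; each must be blocked for d-separation to hold:
  1. N0 → N3 → N7 — N3:chain[blocks] ⇒ blocked
  2. N0 → N3 → N6 → N7 — N3:chain[blocks]; N6:chain[open] ⇒ blocked
  3. N0 → N6 → N7 — N6:chain[open] ⇒ active
  4. N0 → N6 ← N3 → N7 — N6:collider[blocks]; N3:fork[blocks] ⇒ blocked
Since the path N0 → N6 → N7 is active, N0 and N7 are not d-separated given {N1, N2, N3, N5}.

No — N0 and N7 are not d-separated given {N1, N2, N3, N5}.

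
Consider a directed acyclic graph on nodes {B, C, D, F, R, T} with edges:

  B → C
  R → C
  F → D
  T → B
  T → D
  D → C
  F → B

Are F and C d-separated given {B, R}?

We examine all 4 paths between F and C:
Path 1: F → B → C
  B is a chain here and B is conditioned on, so the path is blocked at B.
Path 2: F → B ← T → D → C
  B is a collider and B is conditioned on, which opens it; T is a fork and T is not conditioned on; D is a chain and D is not conditioned on — no node blocks this path, so it is active.
Path 3: F → D → C
  D is a chain and D is not conditioned on — no node blocks this path, so it is active.
Path 4: F → D ← T → B → C
  D is a collider here and neither D nor any of its descendants is conditioned on, so the collider stays closed — the path is blocked at D.
Since the path F → B ← T → D → C is active, F and C are not d-separated given {B, R}.

No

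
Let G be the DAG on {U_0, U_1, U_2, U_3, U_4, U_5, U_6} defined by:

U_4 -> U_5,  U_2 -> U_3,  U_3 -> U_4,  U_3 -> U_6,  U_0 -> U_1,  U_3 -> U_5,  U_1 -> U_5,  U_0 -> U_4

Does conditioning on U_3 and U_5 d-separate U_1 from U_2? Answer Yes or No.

Yes

There are 4 undirected paths between U_1 and U_2; checking each against the conditioning set {U_3, U_5}:
  1. U_1 → U_5 ← U_3 ← U_2 — U_5:collider[open]; U_3:chain[blocks] ⇒ blocked
  2. U_1 → U_5 ← U_4 ← U_3 ← U_2 — U_5:collider[open]; U_4:chain[open]; U_3:chain[blocks] ⇒ blocked
  3. U_1 ← U_0 → U_4 ← U_3 ← U_2 — U_0:fork[open]; U_4:collider[open]; U_3:chain[blocks] ⇒ blocked
  4. U_1 ← U_0 → U_4 → U_5 ← U_3 ← U_2 — U_0:fork[open]; U_4:chain[open]; U_5:collider[open]; U_3:chain[blocks] ⇒ blocked
Since every path is blocked, d-separation holds.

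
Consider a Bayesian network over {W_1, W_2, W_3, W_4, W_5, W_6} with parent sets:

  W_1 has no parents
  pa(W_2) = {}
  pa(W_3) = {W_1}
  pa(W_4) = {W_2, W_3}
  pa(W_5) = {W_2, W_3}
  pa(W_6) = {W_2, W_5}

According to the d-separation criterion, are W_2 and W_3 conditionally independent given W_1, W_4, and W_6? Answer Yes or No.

3 paths connect W_2 and W_3; each must be blocked for d-separation to hold:
  1. W_2 → W_5 ← W_3 — W_5:collider[open] ⇒ active
  2. W_2 → W_6 ← W_5 ← W_3 — W_6:collider[open]; W_5:chain[open] ⇒ active
  3. W_2 → W_4 ← W_3 — W_4:collider[open] ⇒ active
At least one path is unblocked, so d-separation fails.

No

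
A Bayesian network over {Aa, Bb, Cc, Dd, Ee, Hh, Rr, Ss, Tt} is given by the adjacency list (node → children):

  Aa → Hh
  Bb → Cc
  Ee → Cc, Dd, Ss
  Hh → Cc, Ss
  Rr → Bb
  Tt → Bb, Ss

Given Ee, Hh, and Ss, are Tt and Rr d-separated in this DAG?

There are 3 undirected paths between Tt and Rr; checking each against the conditioning set {Ee, Hh, Ss}:
  1. Tt → Bb ← Rr — Bb:collider[blocks] ⇒ blocked
  2. Tt → Ss ← Ee → Cc ← Bb ← Rr — Ss:collider[open]; Ee:fork[blocks]; Cc:collider[blocks]; Bb:chain[open] ⇒ blocked
  3. Tt → Ss ← Hh → Cc ← Bb ← Rr — Ss:collider[open]; Hh:fork[blocks]; Cc:collider[blocks]; Bb:chain[open] ⇒ blocked
Since every path is blocked, d-separation holds.

Yes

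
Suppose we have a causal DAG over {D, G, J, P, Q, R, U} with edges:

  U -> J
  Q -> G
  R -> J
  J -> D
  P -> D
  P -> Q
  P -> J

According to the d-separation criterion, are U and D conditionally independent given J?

2 paths connect U and D; each must be blocked for d-separation to hold:
Path 1: U → J → D
  J is a chain here and J is conditioned on, so the path is blocked at J.
Path 2: U → J ← P → D
  J is a collider and J is conditioned on, which opens it; P is a fork and P is not conditioned on — no node blocks this path, so it is active.
Since the path U → J ← P → D is active, U and D are not d-separated given {J}.

No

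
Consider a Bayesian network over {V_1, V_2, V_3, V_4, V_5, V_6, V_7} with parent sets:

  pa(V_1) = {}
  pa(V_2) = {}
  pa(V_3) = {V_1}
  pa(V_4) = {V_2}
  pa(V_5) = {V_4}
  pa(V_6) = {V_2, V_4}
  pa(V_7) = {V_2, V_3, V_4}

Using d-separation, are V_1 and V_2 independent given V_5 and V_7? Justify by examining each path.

No

3 paths connect V_1 and V_2; each must be blocked for d-separation to hold:
  1. V_1 → V_3 → V_7 ← V_4 → V_6 ← V_2 — V_3:chain[open]; V_7:collider[open]; V_4:fork[open]; V_6:collider[blocks] ⇒ blocked
  2. V_1 → V_3 → V_7 ← V_4 ← V_2 — V_3:chain[open]; V_7:collider[open]; V_4:chain[open] ⇒ active
  3. V_1 → V_3 → V_7 ← V_2 — V_3:chain[open]; V_7:collider[open] ⇒ active
Since the path V_1 → V_3 → V_7 ← V_4 ← V_2 is active, V_1 and V_2 are not d-separated given {V_5, V_7}.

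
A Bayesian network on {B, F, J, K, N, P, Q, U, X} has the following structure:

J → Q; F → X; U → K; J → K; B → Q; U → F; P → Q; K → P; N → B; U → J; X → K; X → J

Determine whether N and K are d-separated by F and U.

Yes

There are 6 undirected paths between N and K; checking each against the conditioning set {F, U}:
  1. N → B → Q ← P ← K — B:chain[open]; Q:collider[blocks]; P:chain[open] ⇒ blocked
  2. N → B → Q ← J → K — B:chain[open]; Q:collider[blocks]; J:fork[open] ⇒ blocked
  3. N → B → Q ← J ← X ← F ← U → K — B:chain[open]; Q:collider[blocks]; J:chain[open]; X:chain[open]; F:chain[blocks]; U:fork[blocks] ⇒ blocked
  4. N → B → Q ← J ← X → K — B:chain[open]; Q:collider[blocks]; J:chain[open]; X:fork[open] ⇒ blocked
  5. N → B → Q ← J ← U → F → X → K — B:chain[open]; Q:collider[blocks]; J:chain[open]; U:fork[blocks]; F:chain[blocks]; X:chain[open] ⇒ blocked
  6. N → B → Q ← J ← U → K — B:chain[open]; Q:collider[blocks]; J:chain[open]; U:fork[blocks] ⇒ blocked
All paths are blocked; N ⊥ K | {F, U} holds.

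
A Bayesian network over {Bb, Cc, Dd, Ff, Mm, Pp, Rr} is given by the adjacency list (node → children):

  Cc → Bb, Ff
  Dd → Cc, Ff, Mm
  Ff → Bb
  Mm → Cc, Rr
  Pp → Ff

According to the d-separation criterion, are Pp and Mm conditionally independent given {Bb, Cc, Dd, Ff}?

We examine all 6 paths between Pp and Mm:
Path 1: Pp → Ff ← Cc ← Mm
  Cc is a chain here and Cc is conditioned on, so the path is blocked at Cc.
Path 2: Pp → Ff ← Cc ← Dd → Mm
  Cc is a chain here and Cc is conditioned on, so the path is blocked at Cc.
Path 3: Pp → Ff → Bb ← Cc ← Mm
  Ff is a chain here and Ff is conditioned on, so the path is blocked at Ff.
Path 4: Pp → Ff → Bb ← Cc ← Dd → Mm
  Ff is a chain here and Ff is conditioned on, so the path is blocked at Ff.
Path 5: Pp → Ff ← Dd → Cc ← Mm
  Dd is a fork here and Dd is conditioned on, so the path is blocked at Dd.
Path 6: Pp → Ff ← Dd → Mm
  Dd is a fork here and Dd is conditioned on, so the path is blocked at Dd.
Every path is blocked, so Pp and Mm are d-separated given {Bb, Cc, Dd, Ff}.

Yes — Pp and Mm are d-separated given {Bb, Cc, Dd, Ff}.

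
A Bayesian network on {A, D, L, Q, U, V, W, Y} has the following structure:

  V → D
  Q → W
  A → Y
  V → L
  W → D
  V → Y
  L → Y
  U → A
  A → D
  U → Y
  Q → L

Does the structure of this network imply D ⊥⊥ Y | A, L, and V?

Yes

There are 6 undirected paths between D and Y; checking each against the conditioning set {A, L, V}:
Path 1: D ← V → L → Y
  V is a fork here and V is conditioned on, so the path is blocked at V.
Path 2: D ← V → Y
  V is a fork here and V is conditioned on, so the path is blocked at V.
Path 3: D ← A ← U → Y
  A is a chain here and A is conditioned on, so the path is blocked at A.
Path 4: D ← A → Y
  A is a fork here and A is conditioned on, so the path is blocked at A.
Path 5: D ← W ← Q → L ← V → Y
  V is a fork here and V is conditioned on, so the path is blocked at V.
Path 6: D ← W ← Q → L → Y
  L is a chain here and L is conditioned on, so the path is blocked at L.
All paths are blocked; D ⊥ Y | {A, L, V} holds.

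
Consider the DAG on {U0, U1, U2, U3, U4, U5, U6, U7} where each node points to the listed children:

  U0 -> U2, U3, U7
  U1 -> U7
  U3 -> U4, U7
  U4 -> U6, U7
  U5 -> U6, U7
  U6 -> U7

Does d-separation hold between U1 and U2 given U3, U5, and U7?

Enumerating the 5 paths from U1 to U2 and testing each for blocking by {U3, U5, U7}:
Path 1: U1 → U7 ← U5 → U6 ← U4 ← U3 ← U0 → U2
  U5 is a fork here and U5 is conditioned on, so the path is blocked at U5.
Path 2: U1 → U7 ← U0 → U2
  U7 is a collider and U7 is conditioned on, which opens it; U0 is a fork and U0 is not conditioned on — no node blocks this path, so it is active.
Path 3: U1 → U7 ← U4 ← U3 ← U0 → U2
  U3 is a chain here and U3 is conditioned on, so the path is blocked at U3.
Path 4: U1 → U7 ← U6 ← U4 ← U3 ← U0 → U2
  U3 is a chain here and U3 is conditioned on, so the path is blocked at U3.
Path 5: U1 → U7 ← U3 ← U0 → U2
  U3 is a chain here and U3 is conditioned on, so the path is blocked at U3.
Because an active path exists, U1 and U2 are not d-separated.

No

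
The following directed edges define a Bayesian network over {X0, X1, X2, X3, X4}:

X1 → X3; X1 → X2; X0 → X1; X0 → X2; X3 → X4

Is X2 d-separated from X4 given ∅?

No

2 paths connect X2 and X4; each must be blocked for d-separation to hold:
Path 1: X2 ← X0 → X1 → X3 → X4
  X0 is a fork and X0 is not conditioned on; X1 is a chain and X1 is not conditioned on; X3 is a chain and X3 is not conditioned on — no node blocks this path, so it is active.
Path 2: X2 ← X1 → X3 → X4
  X1 is a fork and X1 is not conditioned on; X3 is a chain and X3 is not conditioned on — no node blocks this path, so it is active.
Since the path X2 ← X0 → X1 → X3 → X4 is active, X2 and X4 are not d-separated given ∅.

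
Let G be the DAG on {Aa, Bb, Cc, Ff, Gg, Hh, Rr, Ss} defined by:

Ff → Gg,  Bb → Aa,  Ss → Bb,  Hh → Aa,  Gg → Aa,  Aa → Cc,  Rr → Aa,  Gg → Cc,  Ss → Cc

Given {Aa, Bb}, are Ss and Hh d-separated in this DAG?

Yes — Ss and Hh are d-separated given {Aa, Bb}.

Enumerating the 3 paths from Ss to Hh and testing each for blocking by {Aa, Bb}:
  1. Ss → Cc ← Gg → Aa ← Hh — Cc:collider[blocks]; Gg:fork[open]; Aa:collider[open] ⇒ blocked
  2. Ss → Cc ← Aa ← Hh — Cc:collider[blocks]; Aa:chain[blocks] ⇒ blocked
  3. Ss → Bb → Aa ← Hh — Bb:chain[blocks]; Aa:collider[open] ⇒ blocked
Every path is blocked, so Ss and Hh are d-separated given {Aa, Bb}.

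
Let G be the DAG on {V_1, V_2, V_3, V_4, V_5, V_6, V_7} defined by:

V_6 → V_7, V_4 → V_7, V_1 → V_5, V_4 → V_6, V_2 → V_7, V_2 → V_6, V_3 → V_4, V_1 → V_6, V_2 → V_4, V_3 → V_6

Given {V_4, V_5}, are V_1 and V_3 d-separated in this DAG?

Yes — V_1 and V_3 are d-separated given {V_4, V_5}.

6 paths connect V_1 and V_3; each must be blocked for d-separation to hold:
  1. V_1 → V_6 ← V_3 — V_6:collider[blocks] ⇒ blocked
  2. V_1 → V_6 ← V_2 → V_4 ← V_3 — V_6:collider[blocks]; V_2:fork[open]; V_4:collider[open] ⇒ blocked
  3. V_1 → V_6 ← V_2 → V_7 ← V_4 ← V_3 — V_6:collider[blocks]; V_2:fork[open]; V_7:collider[blocks]; V_4:chain[blocks] ⇒ blocked
  4. V_1 → V_6 ← V_4 ← V_3 — V_6:collider[blocks]; V_4:chain[blocks] ⇒ blocked
  5. V_1 → V_6 → V_7 ← V_2 → V_4 ← V_3 — V_6:chain[open]; V_7:collider[blocks]; V_2:fork[open]; V_4:collider[open] ⇒ blocked
  6. V_1 → V_6 → V_7 ← V_4 ← V_3 — V_6:chain[open]; V_7:collider[blocks]; V_4:chain[blocks] ⇒ blocked
All paths are blocked; V_1 ⊥ V_3 | {V_4, V_5} holds.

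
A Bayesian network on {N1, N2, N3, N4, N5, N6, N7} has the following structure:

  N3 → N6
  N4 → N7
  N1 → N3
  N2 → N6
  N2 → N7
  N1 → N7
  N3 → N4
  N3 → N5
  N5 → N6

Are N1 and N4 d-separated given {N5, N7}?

No

We examine all 6 paths between N1 and N4:
Path 1: N1 → N3 → N5 → N6 ← N2 → N7 ← N4
  N5 is a chain here and N5 is conditioned on, so the path is blocked at N5.
Path 2: N1 → N3 → N4
  N3 is a chain and N3 is not conditioned on — no node blocks this path, so it is active.
Path 3: N1 → N3 → N6 ← N2 → N7 ← N4
  N6 is a collider here and neither N6 nor any of its descendants is conditioned on, so the collider stays closed — the path is blocked at N6.
Path 4: N1 → N7 ← N4
  N7 is a collider and N7 is conditioned on, which opens it — no node blocks this path, so it is active.
Path 5: N1 → N7 ← N2 → N6 ← N5 ← N3 → N4
  N6 is a collider here and neither N6 nor any of its descendants is conditioned on, so the collider stays closed — the path is blocked at N6.
Path 6: N1 → N7 ← N2 → N6 ← N3 → N4
  N6 is a collider here and neither N6 nor any of its descendants is conditioned on, so the collider stays closed — the path is blocked at N6.
At least one path is unblocked, so d-separation fails.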